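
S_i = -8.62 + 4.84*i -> [-8.62, -3.78, 1.06, 5.9, 10.74]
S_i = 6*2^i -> [6, 12, 24, 48, 96]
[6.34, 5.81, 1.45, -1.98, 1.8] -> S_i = Random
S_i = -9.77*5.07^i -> [-9.77, -49.53, -251.14, -1273.26, -6455.45]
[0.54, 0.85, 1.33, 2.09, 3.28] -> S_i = 0.54*1.57^i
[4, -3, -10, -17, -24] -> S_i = 4 + -7*i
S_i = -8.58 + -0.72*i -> [-8.58, -9.3, -10.02, -10.74, -11.46]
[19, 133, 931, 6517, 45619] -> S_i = 19*7^i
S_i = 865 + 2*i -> [865, 867, 869, 871, 873]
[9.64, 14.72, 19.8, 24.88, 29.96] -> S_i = 9.64 + 5.08*i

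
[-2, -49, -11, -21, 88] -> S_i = Random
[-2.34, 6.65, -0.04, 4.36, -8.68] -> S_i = Random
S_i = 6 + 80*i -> [6, 86, 166, 246, 326]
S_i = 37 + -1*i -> [37, 36, 35, 34, 33]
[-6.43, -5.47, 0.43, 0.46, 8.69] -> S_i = Random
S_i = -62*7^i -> [-62, -434, -3038, -21266, -148862]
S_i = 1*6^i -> [1, 6, 36, 216, 1296]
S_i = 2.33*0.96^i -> [2.33, 2.24, 2.15, 2.06, 1.98]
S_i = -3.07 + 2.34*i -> [-3.07, -0.73, 1.61, 3.95, 6.29]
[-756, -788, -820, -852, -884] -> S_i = -756 + -32*i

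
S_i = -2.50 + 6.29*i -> [-2.5, 3.79, 10.08, 16.37, 22.66]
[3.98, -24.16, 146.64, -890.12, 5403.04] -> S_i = 3.98*(-6.07)^i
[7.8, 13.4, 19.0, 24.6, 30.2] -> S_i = 7.80 + 5.60*i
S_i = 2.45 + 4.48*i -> [2.45, 6.93, 11.41, 15.89, 20.37]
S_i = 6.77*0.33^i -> [6.77, 2.23, 0.74, 0.24, 0.08]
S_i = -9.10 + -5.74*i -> [-9.1, -14.84, -20.58, -26.32, -32.06]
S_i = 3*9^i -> [3, 27, 243, 2187, 19683]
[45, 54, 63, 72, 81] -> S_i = 45 + 9*i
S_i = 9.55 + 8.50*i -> [9.55, 18.05, 26.55, 35.05, 43.55]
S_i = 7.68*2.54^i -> [7.68, 19.51, 49.55, 125.85, 319.67]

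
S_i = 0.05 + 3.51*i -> [0.05, 3.56, 7.07, 10.58, 14.09]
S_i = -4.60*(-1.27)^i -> [-4.6, 5.84, -7.42, 9.42, -11.97]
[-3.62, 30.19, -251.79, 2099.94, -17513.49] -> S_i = -3.62*(-8.34)^i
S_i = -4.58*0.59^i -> [-4.58, -2.7, -1.59, -0.94, -0.55]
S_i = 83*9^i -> [83, 747, 6723, 60507, 544563]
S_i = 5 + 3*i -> [5, 8, 11, 14, 17]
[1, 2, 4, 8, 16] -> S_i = 1*2^i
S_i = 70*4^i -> [70, 280, 1120, 4480, 17920]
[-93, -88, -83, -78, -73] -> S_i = -93 + 5*i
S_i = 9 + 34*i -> [9, 43, 77, 111, 145]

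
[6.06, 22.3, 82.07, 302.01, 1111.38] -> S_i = 6.06*3.68^i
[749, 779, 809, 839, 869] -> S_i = 749 + 30*i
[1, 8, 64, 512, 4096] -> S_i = 1*8^i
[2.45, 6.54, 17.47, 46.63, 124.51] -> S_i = 2.45*2.67^i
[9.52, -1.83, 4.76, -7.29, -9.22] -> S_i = Random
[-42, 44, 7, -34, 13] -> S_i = Random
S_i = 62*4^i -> [62, 248, 992, 3968, 15872]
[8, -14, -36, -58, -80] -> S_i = 8 + -22*i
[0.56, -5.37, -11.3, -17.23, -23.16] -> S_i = 0.56 + -5.93*i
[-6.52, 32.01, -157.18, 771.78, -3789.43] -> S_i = -6.52*(-4.91)^i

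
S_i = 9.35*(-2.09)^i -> [9.35, -19.54, 40.84, -85.36, 178.4]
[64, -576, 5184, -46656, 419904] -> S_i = 64*-9^i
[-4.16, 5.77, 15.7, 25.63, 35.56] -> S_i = -4.16 + 9.93*i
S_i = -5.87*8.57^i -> [-5.87, -50.31, -431.12, -3694.71, -31663.68]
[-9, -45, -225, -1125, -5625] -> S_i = -9*5^i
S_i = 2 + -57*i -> [2, -55, -112, -169, -226]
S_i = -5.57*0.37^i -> [-5.57, -2.06, -0.76, -0.28, -0.1]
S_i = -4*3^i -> [-4, -12, -36, -108, -324]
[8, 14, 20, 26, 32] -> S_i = 8 + 6*i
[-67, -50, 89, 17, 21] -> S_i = Random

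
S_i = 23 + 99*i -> [23, 122, 221, 320, 419]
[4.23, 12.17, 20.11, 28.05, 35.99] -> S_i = 4.23 + 7.94*i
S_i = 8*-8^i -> [8, -64, 512, -4096, 32768]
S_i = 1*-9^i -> [1, -9, 81, -729, 6561]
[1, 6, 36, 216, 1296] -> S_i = 1*6^i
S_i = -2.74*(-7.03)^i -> [-2.74, 19.26, -135.41, 951.96, -6692.25]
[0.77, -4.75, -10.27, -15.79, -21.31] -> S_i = 0.77 + -5.52*i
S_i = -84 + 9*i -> [-84, -75, -66, -57, -48]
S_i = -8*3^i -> [-8, -24, -72, -216, -648]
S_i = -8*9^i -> [-8, -72, -648, -5832, -52488]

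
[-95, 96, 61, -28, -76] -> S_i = Random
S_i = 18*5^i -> [18, 90, 450, 2250, 11250]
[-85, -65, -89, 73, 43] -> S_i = Random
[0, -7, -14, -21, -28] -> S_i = 0 + -7*i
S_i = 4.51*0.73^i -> [4.51, 3.29, 2.4, 1.75, 1.28]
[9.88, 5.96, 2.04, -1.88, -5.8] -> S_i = 9.88 + -3.92*i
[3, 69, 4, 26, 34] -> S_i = Random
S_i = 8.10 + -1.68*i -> [8.1, 6.42, 4.74, 3.06, 1.38]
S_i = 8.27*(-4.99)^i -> [8.27, -41.27, 205.92, -1027.56, 5127.52]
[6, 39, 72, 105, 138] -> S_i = 6 + 33*i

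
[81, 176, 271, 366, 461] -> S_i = 81 + 95*i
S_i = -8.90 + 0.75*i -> [-8.9, -8.15, -7.4, -6.65, -5.9]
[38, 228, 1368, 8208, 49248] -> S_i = 38*6^i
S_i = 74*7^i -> [74, 518, 3626, 25382, 177674]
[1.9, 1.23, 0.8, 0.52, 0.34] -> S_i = 1.90*0.65^i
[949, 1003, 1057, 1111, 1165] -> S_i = 949 + 54*i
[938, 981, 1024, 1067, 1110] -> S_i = 938 + 43*i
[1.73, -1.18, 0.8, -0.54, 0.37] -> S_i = 1.73*(-0.68)^i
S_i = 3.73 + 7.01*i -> [3.73, 10.74, 17.75, 24.76, 31.77]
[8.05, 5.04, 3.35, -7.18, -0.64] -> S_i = Random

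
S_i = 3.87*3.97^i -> [3.87, 15.36, 60.99, 242.15, 961.33]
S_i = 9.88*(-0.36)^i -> [9.88, -3.56, 1.28, -0.46, 0.17]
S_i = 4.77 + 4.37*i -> [4.77, 9.14, 13.51, 17.88, 22.25]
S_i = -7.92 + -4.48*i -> [-7.92, -12.4, -16.88, -21.36, -25.84]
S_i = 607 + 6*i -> [607, 613, 619, 625, 631]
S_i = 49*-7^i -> [49, -343, 2401, -16807, 117649]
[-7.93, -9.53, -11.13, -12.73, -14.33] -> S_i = -7.93 + -1.60*i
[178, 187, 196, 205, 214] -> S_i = 178 + 9*i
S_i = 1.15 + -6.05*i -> [1.15, -4.9, -10.95, -17.0, -23.05]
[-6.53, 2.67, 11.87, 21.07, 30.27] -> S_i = -6.53 + 9.20*i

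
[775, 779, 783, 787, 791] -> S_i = 775 + 4*i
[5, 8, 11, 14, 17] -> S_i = 5 + 3*i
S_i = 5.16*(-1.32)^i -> [5.16, -6.81, 8.99, -11.87, 15.67]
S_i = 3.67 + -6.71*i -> [3.67, -3.04, -9.75, -16.46, -23.17]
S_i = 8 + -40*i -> [8, -32, -72, -112, -152]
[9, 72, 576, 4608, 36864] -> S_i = 9*8^i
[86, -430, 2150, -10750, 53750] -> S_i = 86*-5^i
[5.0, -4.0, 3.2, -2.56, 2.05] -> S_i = 5.00*(-0.80)^i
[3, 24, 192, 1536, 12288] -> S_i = 3*8^i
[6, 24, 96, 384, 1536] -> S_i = 6*4^i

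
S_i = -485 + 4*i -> [-485, -481, -477, -473, -469]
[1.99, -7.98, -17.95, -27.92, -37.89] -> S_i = 1.99 + -9.97*i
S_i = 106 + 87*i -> [106, 193, 280, 367, 454]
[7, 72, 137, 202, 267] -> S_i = 7 + 65*i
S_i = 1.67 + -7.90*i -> [1.67, -6.23, -14.13, -22.03, -29.93]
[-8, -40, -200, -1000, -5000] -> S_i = -8*5^i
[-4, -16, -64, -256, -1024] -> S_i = -4*4^i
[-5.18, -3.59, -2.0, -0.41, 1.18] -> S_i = -5.18 + 1.59*i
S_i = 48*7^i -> [48, 336, 2352, 16464, 115248]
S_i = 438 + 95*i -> [438, 533, 628, 723, 818]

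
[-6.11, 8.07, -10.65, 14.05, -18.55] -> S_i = -6.11*(-1.32)^i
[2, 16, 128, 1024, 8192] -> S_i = 2*8^i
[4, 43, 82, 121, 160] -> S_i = 4 + 39*i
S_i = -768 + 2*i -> [-768, -766, -764, -762, -760]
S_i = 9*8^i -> [9, 72, 576, 4608, 36864]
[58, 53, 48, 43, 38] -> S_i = 58 + -5*i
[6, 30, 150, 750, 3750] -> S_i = 6*5^i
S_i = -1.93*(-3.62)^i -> [-1.93, 6.99, -25.29, 91.56, -331.43]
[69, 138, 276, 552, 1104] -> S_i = 69*2^i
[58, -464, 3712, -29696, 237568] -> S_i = 58*-8^i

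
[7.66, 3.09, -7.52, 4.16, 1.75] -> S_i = Random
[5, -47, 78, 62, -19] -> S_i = Random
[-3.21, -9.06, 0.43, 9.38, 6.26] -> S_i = Random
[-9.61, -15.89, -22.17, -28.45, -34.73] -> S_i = -9.61 + -6.28*i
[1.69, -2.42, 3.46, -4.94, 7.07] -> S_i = 1.69*(-1.43)^i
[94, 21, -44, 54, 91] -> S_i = Random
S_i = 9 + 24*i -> [9, 33, 57, 81, 105]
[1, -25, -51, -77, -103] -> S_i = 1 + -26*i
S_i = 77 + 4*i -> [77, 81, 85, 89, 93]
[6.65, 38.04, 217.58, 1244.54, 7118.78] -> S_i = 6.65*5.72^i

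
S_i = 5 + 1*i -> [5, 6, 7, 8, 9]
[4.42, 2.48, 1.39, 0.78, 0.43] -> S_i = 4.42*0.56^i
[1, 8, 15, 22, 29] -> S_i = 1 + 7*i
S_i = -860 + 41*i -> [-860, -819, -778, -737, -696]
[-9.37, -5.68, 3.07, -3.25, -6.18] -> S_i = Random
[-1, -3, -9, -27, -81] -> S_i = -1*3^i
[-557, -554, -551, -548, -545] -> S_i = -557 + 3*i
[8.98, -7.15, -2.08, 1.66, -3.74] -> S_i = Random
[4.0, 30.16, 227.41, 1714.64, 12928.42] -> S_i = 4.00*7.54^i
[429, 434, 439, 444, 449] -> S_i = 429 + 5*i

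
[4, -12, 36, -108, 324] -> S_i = 4*-3^i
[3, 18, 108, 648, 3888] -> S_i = 3*6^i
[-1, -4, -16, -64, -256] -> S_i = -1*4^i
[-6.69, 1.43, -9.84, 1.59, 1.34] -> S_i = Random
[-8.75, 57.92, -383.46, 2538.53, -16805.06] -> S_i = -8.75*(-6.62)^i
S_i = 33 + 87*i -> [33, 120, 207, 294, 381]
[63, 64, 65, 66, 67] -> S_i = 63 + 1*i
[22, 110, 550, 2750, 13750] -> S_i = 22*5^i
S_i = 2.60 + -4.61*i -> [2.6, -2.01, -6.62, -11.23, -15.84]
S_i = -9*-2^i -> [-9, 18, -36, 72, -144]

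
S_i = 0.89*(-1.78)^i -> [0.89, -1.58, 2.82, -5.02, 8.93]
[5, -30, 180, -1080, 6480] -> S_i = 5*-6^i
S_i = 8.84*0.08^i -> [8.84, 0.71, 0.06, 0.0, 0.0]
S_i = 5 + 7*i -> [5, 12, 19, 26, 33]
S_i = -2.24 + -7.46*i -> [-2.24, -9.7, -17.16, -24.62, -32.08]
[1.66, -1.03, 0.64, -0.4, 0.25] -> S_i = 1.66*(-0.62)^i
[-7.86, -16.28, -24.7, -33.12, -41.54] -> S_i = -7.86 + -8.42*i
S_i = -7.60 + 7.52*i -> [-7.6, -0.08, 7.44, 14.96, 22.48]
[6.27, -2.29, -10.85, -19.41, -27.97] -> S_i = 6.27 + -8.56*i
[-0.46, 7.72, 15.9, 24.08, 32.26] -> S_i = -0.46 + 8.18*i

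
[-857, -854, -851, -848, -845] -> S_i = -857 + 3*i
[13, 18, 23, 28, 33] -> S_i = 13 + 5*i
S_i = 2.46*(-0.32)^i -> [2.46, -0.79, 0.25, -0.08, 0.03]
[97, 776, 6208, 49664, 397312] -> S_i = 97*8^i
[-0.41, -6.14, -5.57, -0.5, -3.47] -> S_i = Random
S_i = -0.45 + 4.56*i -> [-0.45, 4.11, 8.67, 13.23, 17.79]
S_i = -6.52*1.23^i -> [-6.52, -8.02, -9.86, -12.13, -14.92]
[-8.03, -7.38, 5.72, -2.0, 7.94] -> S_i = Random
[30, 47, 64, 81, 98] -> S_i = 30 + 17*i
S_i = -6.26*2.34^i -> [-6.26, -14.65, -34.28, -80.21, -187.69]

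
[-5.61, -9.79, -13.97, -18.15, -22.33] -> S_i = -5.61 + -4.18*i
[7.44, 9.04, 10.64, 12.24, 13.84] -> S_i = 7.44 + 1.60*i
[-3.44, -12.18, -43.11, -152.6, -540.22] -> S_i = -3.44*3.54^i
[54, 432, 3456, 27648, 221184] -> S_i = 54*8^i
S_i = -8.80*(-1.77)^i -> [-8.8, 15.58, -27.57, 48.8, -86.37]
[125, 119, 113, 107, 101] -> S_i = 125 + -6*i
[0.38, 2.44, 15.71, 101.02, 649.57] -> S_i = 0.38*6.43^i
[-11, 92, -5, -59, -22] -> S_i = Random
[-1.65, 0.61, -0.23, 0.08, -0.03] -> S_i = -1.65*(-0.37)^i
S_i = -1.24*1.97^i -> [-1.24, -2.44, -4.81, -9.48, -18.68]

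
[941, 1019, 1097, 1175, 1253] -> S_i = 941 + 78*i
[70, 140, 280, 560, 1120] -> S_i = 70*2^i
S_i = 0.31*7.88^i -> [0.31, 2.44, 19.25, 151.68, 1195.27]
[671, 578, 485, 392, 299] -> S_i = 671 + -93*i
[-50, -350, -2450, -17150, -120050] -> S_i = -50*7^i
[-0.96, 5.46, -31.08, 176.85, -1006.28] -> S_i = -0.96*(-5.69)^i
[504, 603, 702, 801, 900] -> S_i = 504 + 99*i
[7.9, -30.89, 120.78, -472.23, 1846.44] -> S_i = 7.90*(-3.91)^i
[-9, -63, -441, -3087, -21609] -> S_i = -9*7^i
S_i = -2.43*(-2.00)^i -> [-2.43, 4.86, -9.72, 19.44, -38.88]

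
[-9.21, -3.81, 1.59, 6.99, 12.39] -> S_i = -9.21 + 5.40*i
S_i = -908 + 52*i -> [-908, -856, -804, -752, -700]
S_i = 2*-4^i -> [2, -8, 32, -128, 512]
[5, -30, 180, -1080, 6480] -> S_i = 5*-6^i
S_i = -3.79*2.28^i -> [-3.79, -8.64, -19.7, -44.92, -102.42]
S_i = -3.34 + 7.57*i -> [-3.34, 4.23, 11.8, 19.37, 26.94]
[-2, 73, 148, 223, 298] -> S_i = -2 + 75*i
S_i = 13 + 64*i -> [13, 77, 141, 205, 269]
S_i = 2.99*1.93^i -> [2.99, 5.77, 11.14, 21.5, 41.49]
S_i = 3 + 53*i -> [3, 56, 109, 162, 215]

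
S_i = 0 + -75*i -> [0, -75, -150, -225, -300]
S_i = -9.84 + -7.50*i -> [-9.84, -17.34, -24.84, -32.34, -39.84]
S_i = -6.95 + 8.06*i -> [-6.95, 1.11, 9.17, 17.23, 25.29]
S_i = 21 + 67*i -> [21, 88, 155, 222, 289]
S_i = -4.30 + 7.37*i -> [-4.3, 3.07, 10.44, 17.81, 25.18]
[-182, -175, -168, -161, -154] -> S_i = -182 + 7*i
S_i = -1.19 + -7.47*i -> [-1.19, -8.66, -16.13, -23.6, -31.07]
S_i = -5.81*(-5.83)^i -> [-5.81, 33.87, -197.48, 1151.28, -6711.98]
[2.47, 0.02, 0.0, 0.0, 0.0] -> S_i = 2.47*0.01^i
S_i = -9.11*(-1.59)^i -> [-9.11, 14.48, -23.03, 36.62, -58.22]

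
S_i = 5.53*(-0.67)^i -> [5.53, -3.71, 2.48, -1.66, 1.11]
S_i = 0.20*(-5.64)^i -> [0.2, -1.13, 6.36, -35.88, 202.37]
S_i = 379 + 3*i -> [379, 382, 385, 388, 391]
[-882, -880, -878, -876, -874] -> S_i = -882 + 2*i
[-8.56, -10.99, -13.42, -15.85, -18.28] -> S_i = -8.56 + -2.43*i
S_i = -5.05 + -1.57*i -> [-5.05, -6.62, -8.19, -9.76, -11.33]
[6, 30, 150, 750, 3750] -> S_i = 6*5^i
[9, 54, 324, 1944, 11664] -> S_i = 9*6^i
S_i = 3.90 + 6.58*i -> [3.9, 10.48, 17.06, 23.64, 30.22]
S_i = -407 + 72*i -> [-407, -335, -263, -191, -119]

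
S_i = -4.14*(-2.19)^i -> [-4.14, 9.07, -19.86, 43.48, -95.23]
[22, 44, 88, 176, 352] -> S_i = 22*2^i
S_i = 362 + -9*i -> [362, 353, 344, 335, 326]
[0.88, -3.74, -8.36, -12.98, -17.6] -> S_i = 0.88 + -4.62*i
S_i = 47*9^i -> [47, 423, 3807, 34263, 308367]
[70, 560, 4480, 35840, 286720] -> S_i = 70*8^i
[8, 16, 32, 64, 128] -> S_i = 8*2^i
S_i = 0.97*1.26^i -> [0.97, 1.22, 1.54, 1.94, 2.44]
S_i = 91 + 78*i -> [91, 169, 247, 325, 403]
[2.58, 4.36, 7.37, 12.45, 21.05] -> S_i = 2.58*1.69^i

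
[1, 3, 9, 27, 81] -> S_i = 1*3^i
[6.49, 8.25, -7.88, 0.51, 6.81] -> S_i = Random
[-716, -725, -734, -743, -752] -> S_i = -716 + -9*i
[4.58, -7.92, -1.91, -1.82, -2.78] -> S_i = Random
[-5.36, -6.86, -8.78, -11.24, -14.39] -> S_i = -5.36*1.28^i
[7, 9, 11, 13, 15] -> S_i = 7 + 2*i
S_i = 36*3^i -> [36, 108, 324, 972, 2916]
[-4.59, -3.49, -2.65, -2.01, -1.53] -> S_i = -4.59*0.76^i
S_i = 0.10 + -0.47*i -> [0.1, -0.37, -0.84, -1.31, -1.78]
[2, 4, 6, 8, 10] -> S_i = 2 + 2*i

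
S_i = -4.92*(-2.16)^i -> [-4.92, 10.63, -22.95, 49.58, -107.1]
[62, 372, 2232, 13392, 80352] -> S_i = 62*6^i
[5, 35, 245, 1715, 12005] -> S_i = 5*7^i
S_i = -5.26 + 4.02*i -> [-5.26, -1.24, 2.78, 6.8, 10.82]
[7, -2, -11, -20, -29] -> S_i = 7 + -9*i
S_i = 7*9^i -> [7, 63, 567, 5103, 45927]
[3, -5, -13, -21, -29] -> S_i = 3 + -8*i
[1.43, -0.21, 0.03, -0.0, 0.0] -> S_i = 1.43*(-0.15)^i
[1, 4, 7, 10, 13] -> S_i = 1 + 3*i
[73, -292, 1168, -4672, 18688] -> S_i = 73*-4^i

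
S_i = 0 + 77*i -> [0, 77, 154, 231, 308]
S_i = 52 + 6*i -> [52, 58, 64, 70, 76]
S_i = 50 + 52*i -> [50, 102, 154, 206, 258]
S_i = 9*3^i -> [9, 27, 81, 243, 729]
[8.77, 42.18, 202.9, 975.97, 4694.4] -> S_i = 8.77*4.81^i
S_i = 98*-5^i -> [98, -490, 2450, -12250, 61250]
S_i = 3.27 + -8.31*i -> [3.27, -5.04, -13.35, -21.66, -29.97]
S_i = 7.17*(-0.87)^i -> [7.17, -6.24, 5.43, -4.72, 4.11]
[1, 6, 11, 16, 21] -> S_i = 1 + 5*i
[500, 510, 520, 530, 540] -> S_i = 500 + 10*i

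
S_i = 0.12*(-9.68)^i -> [0.12, -1.16, 11.24, -108.84, 1053.62]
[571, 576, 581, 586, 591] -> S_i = 571 + 5*i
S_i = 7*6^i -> [7, 42, 252, 1512, 9072]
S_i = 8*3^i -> [8, 24, 72, 216, 648]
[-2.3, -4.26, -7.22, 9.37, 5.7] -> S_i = Random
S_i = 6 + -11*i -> [6, -5, -16, -27, -38]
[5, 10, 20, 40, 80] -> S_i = 5*2^i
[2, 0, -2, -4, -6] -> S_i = 2 + -2*i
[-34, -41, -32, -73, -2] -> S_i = Random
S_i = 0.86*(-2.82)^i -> [0.86, -2.43, 6.84, -19.29, 54.39]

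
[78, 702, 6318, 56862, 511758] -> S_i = 78*9^i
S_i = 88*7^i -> [88, 616, 4312, 30184, 211288]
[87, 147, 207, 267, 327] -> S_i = 87 + 60*i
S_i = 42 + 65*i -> [42, 107, 172, 237, 302]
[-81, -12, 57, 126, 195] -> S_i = -81 + 69*i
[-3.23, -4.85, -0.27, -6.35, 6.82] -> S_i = Random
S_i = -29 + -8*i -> [-29, -37, -45, -53, -61]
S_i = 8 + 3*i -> [8, 11, 14, 17, 20]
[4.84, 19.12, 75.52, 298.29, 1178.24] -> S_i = 4.84*3.95^i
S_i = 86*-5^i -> [86, -430, 2150, -10750, 53750]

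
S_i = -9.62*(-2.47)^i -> [-9.62, 23.76, -58.69, 144.97, -358.07]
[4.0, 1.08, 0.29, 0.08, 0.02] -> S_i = 4.00*0.27^i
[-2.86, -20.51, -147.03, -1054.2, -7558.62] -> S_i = -2.86*7.17^i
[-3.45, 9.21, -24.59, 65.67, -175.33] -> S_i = -3.45*(-2.67)^i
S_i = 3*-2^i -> [3, -6, 12, -24, 48]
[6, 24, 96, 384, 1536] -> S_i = 6*4^i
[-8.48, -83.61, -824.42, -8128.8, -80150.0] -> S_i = -8.48*9.86^i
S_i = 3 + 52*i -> [3, 55, 107, 159, 211]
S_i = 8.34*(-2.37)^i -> [8.34, -19.77, 46.84, -111.02, 263.12]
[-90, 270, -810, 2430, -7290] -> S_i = -90*-3^i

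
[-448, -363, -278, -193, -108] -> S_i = -448 + 85*i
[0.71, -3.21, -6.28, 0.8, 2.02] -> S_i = Random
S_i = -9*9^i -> [-9, -81, -729, -6561, -59049]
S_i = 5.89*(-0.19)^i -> [5.89, -1.12, 0.21, -0.04, 0.01]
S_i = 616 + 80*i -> [616, 696, 776, 856, 936]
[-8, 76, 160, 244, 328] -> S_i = -8 + 84*i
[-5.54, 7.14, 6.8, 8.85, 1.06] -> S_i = Random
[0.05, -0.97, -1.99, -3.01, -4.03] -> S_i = 0.05 + -1.02*i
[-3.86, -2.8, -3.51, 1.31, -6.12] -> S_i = Random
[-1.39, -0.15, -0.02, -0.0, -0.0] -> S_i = -1.39*0.11^i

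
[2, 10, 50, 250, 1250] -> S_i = 2*5^i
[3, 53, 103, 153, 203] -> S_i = 3 + 50*i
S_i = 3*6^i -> [3, 18, 108, 648, 3888]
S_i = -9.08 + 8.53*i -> [-9.08, -0.55, 7.98, 16.51, 25.04]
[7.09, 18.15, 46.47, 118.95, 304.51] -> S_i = 7.09*2.56^i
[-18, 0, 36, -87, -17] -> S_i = Random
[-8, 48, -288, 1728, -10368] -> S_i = -8*-6^i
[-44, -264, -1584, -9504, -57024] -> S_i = -44*6^i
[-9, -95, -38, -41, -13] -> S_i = Random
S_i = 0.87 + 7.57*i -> [0.87, 8.44, 16.01, 23.58, 31.15]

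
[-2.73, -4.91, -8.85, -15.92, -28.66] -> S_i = -2.73*1.80^i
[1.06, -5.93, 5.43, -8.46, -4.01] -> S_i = Random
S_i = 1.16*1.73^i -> [1.16, 2.01, 3.47, 6.01, 10.39]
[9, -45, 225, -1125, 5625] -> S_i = 9*-5^i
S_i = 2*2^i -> [2, 4, 8, 16, 32]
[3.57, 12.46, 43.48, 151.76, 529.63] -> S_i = 3.57*3.49^i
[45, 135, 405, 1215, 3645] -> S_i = 45*3^i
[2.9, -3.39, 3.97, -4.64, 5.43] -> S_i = 2.90*(-1.17)^i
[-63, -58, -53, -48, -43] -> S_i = -63 + 5*i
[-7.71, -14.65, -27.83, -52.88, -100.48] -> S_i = -7.71*1.90^i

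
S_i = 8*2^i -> [8, 16, 32, 64, 128]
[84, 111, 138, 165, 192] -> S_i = 84 + 27*i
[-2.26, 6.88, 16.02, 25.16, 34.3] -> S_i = -2.26 + 9.14*i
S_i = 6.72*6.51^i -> [6.72, 43.75, 284.79, 1854.01, 12069.61]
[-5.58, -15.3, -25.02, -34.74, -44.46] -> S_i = -5.58 + -9.72*i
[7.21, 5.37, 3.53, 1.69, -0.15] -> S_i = 7.21 + -1.84*i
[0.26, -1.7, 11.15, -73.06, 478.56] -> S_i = 0.26*(-6.55)^i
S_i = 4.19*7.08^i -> [4.19, 29.67, 210.03, 1487.01, 10528.03]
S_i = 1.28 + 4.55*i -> [1.28, 5.83, 10.38, 14.93, 19.48]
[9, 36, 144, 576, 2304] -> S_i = 9*4^i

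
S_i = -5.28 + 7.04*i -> [-5.28, 1.76, 8.8, 15.84, 22.88]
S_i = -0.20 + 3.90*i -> [-0.2, 3.7, 7.6, 11.5, 15.4]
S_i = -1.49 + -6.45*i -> [-1.49, -7.94, -14.39, -20.84, -27.29]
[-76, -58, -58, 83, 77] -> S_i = Random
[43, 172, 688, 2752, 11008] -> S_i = 43*4^i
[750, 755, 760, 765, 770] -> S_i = 750 + 5*i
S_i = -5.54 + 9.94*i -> [-5.54, 4.4, 14.34, 24.28, 34.22]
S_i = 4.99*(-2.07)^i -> [4.99, -10.33, 21.38, -44.26, 91.62]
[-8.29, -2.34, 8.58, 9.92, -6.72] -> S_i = Random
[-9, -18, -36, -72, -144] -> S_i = -9*2^i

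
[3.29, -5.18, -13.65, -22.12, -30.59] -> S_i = 3.29 + -8.47*i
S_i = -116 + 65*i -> [-116, -51, 14, 79, 144]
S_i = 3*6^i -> [3, 18, 108, 648, 3888]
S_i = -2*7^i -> [-2, -14, -98, -686, -4802]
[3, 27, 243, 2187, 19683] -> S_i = 3*9^i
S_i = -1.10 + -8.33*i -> [-1.1, -9.43, -17.76, -26.09, -34.42]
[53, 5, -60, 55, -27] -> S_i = Random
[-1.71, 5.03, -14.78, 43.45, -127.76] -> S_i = -1.71*(-2.94)^i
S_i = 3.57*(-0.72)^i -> [3.57, -2.57, 1.85, -1.33, 0.96]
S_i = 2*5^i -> [2, 10, 50, 250, 1250]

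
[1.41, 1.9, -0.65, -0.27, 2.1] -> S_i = Random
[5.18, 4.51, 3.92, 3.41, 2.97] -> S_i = 5.18*0.87^i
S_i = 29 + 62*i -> [29, 91, 153, 215, 277]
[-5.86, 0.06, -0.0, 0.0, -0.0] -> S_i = -5.86*(-0.01)^i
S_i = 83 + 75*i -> [83, 158, 233, 308, 383]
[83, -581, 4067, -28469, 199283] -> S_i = 83*-7^i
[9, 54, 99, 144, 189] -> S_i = 9 + 45*i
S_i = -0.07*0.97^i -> [-0.07, -0.07, -0.07, -0.06, -0.06]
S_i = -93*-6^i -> [-93, 558, -3348, 20088, -120528]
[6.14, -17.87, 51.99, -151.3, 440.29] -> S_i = 6.14*(-2.91)^i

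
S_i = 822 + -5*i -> [822, 817, 812, 807, 802]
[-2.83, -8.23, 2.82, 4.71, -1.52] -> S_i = Random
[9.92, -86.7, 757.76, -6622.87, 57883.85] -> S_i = 9.92*(-8.74)^i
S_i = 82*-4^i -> [82, -328, 1312, -5248, 20992]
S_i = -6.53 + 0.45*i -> [-6.53, -6.08, -5.63, -5.18, -4.73]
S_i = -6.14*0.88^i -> [-6.14, -5.4, -4.75, -4.18, -3.68]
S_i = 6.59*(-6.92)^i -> [6.59, -45.6, 315.57, -2183.75, 15111.58]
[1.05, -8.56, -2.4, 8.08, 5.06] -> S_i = Random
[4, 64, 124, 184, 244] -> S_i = 4 + 60*i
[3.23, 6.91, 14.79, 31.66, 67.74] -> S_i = 3.23*2.14^i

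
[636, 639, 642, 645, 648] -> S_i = 636 + 3*i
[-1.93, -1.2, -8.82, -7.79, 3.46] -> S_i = Random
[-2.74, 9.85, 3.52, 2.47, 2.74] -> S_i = Random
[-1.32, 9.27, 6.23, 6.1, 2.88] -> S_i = Random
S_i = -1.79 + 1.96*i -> [-1.79, 0.17, 2.13, 4.09, 6.05]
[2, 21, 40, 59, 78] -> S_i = 2 + 19*i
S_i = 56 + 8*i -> [56, 64, 72, 80, 88]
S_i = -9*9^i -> [-9, -81, -729, -6561, -59049]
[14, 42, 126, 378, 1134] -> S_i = 14*3^i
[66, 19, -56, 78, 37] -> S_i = Random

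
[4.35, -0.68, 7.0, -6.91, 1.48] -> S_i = Random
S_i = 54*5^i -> [54, 270, 1350, 6750, 33750]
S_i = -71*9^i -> [-71, -639, -5751, -51759, -465831]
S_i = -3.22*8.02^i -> [-3.22, -25.82, -207.11, -1661.04, -13321.51]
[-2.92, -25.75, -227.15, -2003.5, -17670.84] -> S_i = -2.92*8.82^i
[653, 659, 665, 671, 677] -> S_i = 653 + 6*i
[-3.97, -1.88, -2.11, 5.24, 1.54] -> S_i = Random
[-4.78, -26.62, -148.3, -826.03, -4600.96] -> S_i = -4.78*5.57^i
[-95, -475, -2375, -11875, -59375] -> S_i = -95*5^i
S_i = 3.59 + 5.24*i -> [3.59, 8.83, 14.07, 19.31, 24.55]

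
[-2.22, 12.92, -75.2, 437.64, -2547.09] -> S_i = -2.22*(-5.82)^i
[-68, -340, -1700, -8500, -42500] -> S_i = -68*5^i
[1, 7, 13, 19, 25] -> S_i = 1 + 6*i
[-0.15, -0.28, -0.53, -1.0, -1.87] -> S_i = -0.15*1.88^i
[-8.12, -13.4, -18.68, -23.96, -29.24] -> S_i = -8.12 + -5.28*i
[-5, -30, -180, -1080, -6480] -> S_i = -5*6^i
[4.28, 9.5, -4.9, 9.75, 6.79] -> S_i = Random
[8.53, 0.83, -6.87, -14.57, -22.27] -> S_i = 8.53 + -7.70*i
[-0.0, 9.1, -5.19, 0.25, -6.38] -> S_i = Random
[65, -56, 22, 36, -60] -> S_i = Random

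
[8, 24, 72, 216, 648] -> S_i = 8*3^i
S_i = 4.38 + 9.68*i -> [4.38, 14.06, 23.74, 33.42, 43.1]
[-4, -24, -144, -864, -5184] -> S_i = -4*6^i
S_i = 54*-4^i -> [54, -216, 864, -3456, 13824]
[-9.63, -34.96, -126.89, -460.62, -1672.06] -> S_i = -9.63*3.63^i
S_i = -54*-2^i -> [-54, 108, -216, 432, -864]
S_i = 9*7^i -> [9, 63, 441, 3087, 21609]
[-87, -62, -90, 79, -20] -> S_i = Random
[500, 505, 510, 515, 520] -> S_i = 500 + 5*i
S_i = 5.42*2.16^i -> [5.42, 11.71, 25.29, 54.62, 117.98]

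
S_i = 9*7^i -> [9, 63, 441, 3087, 21609]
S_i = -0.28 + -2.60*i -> [-0.28, -2.88, -5.48, -8.08, -10.68]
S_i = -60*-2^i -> [-60, 120, -240, 480, -960]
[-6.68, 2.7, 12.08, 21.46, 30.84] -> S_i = -6.68 + 9.38*i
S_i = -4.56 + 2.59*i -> [-4.56, -1.97, 0.62, 3.21, 5.8]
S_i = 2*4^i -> [2, 8, 32, 128, 512]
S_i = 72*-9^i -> [72, -648, 5832, -52488, 472392]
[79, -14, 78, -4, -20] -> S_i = Random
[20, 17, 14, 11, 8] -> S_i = 20 + -3*i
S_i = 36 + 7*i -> [36, 43, 50, 57, 64]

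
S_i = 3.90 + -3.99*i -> [3.9, -0.09, -4.08, -8.07, -12.06]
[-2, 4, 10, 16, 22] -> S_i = -2 + 6*i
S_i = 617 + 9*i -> [617, 626, 635, 644, 653]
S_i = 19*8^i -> [19, 152, 1216, 9728, 77824]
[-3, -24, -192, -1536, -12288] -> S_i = -3*8^i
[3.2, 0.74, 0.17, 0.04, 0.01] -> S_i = 3.20*0.23^i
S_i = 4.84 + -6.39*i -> [4.84, -1.55, -7.94, -14.33, -20.72]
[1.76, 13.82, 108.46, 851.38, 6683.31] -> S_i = 1.76*7.85^i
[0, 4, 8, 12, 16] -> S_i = 0 + 4*i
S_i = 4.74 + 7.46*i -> [4.74, 12.2, 19.66, 27.12, 34.58]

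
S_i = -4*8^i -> [-4, -32, -256, -2048, -16384]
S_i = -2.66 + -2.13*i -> [-2.66, -4.79, -6.92, -9.05, -11.18]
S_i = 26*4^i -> [26, 104, 416, 1664, 6656]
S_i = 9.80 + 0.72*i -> [9.8, 10.52, 11.24, 11.96, 12.68]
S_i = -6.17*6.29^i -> [-6.17, -38.81, -244.11, -1535.46, -9658.01]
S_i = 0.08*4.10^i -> [0.08, 0.33, 1.34, 5.51, 22.61]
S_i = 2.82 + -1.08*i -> [2.82, 1.74, 0.66, -0.42, -1.5]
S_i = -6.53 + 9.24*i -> [-6.53, 2.71, 11.95, 21.19, 30.43]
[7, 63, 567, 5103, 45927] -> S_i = 7*9^i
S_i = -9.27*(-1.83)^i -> [-9.27, 16.96, -31.04, 56.81, -103.96]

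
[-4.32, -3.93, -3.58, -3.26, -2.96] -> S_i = -4.32*0.91^i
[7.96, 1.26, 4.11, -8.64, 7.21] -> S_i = Random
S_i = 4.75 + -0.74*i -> [4.75, 4.01, 3.27, 2.53, 1.79]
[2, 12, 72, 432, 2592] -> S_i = 2*6^i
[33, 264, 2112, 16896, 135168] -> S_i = 33*8^i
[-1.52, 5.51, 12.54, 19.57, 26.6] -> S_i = -1.52 + 7.03*i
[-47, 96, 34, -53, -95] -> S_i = Random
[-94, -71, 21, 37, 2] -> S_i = Random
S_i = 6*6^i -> [6, 36, 216, 1296, 7776]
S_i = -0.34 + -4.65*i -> [-0.34, -4.99, -9.64, -14.29, -18.94]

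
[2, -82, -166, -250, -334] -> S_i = 2 + -84*i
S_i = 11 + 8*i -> [11, 19, 27, 35, 43]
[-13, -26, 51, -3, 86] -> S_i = Random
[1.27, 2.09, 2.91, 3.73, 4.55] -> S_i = 1.27 + 0.82*i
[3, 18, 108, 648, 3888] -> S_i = 3*6^i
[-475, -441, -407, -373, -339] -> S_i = -475 + 34*i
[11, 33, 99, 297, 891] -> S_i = 11*3^i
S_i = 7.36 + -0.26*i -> [7.36, 7.1, 6.84, 6.58, 6.32]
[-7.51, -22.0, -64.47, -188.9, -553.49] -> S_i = -7.51*2.93^i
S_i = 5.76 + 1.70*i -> [5.76, 7.46, 9.16, 10.86, 12.56]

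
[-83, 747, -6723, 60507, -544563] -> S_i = -83*-9^i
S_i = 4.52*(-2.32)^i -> [4.52, -10.49, 24.33, -56.44, 130.95]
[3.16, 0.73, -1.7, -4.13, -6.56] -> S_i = 3.16 + -2.43*i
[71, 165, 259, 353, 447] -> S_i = 71 + 94*i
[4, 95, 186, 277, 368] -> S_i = 4 + 91*i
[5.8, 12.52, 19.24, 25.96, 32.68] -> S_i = 5.80 + 6.72*i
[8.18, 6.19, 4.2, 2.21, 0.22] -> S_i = 8.18 + -1.99*i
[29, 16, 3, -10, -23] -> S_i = 29 + -13*i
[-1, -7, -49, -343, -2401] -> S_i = -1*7^i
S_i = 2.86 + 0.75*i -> [2.86, 3.61, 4.36, 5.11, 5.86]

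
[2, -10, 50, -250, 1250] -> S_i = 2*-5^i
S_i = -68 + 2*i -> [-68, -66, -64, -62, -60]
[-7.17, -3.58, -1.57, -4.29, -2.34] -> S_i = Random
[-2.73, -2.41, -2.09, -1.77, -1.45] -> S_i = -2.73 + 0.32*i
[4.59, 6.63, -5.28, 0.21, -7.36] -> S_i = Random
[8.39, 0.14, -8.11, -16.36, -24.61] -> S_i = 8.39 + -8.25*i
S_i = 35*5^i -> [35, 175, 875, 4375, 21875]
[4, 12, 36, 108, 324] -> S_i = 4*3^i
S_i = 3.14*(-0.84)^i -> [3.14, -2.64, 2.22, -1.86, 1.56]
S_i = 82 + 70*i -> [82, 152, 222, 292, 362]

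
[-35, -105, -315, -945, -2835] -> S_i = -35*3^i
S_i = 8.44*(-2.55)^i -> [8.44, -21.52, 54.88, -139.95, 356.86]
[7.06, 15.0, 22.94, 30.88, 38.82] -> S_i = 7.06 + 7.94*i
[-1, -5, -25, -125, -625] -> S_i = -1*5^i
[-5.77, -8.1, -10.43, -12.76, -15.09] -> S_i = -5.77 + -2.33*i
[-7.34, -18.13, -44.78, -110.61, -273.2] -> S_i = -7.34*2.47^i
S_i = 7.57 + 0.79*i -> [7.57, 8.36, 9.15, 9.94, 10.73]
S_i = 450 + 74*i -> [450, 524, 598, 672, 746]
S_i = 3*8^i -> [3, 24, 192, 1536, 12288]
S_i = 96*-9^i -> [96, -864, 7776, -69984, 629856]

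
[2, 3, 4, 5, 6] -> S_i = 2 + 1*i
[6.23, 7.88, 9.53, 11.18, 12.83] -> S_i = 6.23 + 1.65*i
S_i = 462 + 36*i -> [462, 498, 534, 570, 606]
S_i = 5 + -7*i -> [5, -2, -9, -16, -23]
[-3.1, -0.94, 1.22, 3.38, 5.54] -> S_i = -3.10 + 2.16*i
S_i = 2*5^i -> [2, 10, 50, 250, 1250]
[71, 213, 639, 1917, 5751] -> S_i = 71*3^i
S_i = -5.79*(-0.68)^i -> [-5.79, 3.94, -2.68, 1.82, -1.24]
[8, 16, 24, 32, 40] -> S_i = 8 + 8*i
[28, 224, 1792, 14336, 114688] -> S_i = 28*8^i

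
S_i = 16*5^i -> [16, 80, 400, 2000, 10000]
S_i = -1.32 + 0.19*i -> [-1.32, -1.13, -0.94, -0.75, -0.56]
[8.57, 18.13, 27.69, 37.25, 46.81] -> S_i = 8.57 + 9.56*i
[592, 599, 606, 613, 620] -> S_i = 592 + 7*i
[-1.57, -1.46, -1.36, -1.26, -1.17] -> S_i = -1.57*0.93^i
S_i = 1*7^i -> [1, 7, 49, 343, 2401]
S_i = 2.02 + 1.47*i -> [2.02, 3.49, 4.96, 6.43, 7.9]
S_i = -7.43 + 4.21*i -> [-7.43, -3.22, 0.99, 5.2, 9.41]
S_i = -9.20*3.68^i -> [-9.2, -33.86, -124.59, -458.49, -1687.25]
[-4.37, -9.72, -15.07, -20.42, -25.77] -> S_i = -4.37 + -5.35*i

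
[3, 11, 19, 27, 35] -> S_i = 3 + 8*i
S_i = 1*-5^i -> [1, -5, 25, -125, 625]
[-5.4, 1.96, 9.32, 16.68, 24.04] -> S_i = -5.40 + 7.36*i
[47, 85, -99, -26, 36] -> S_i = Random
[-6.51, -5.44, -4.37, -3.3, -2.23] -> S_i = -6.51 + 1.07*i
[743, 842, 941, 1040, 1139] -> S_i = 743 + 99*i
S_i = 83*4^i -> [83, 332, 1328, 5312, 21248]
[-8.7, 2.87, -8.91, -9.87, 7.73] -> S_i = Random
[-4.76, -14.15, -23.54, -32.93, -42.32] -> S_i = -4.76 + -9.39*i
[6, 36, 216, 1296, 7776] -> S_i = 6*6^i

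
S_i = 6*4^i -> [6, 24, 96, 384, 1536]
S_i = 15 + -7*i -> [15, 8, 1, -6, -13]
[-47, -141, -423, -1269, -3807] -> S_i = -47*3^i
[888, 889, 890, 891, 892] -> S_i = 888 + 1*i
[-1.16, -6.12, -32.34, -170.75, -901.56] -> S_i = -1.16*5.28^i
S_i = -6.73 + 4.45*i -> [-6.73, -2.28, 2.17, 6.62, 11.07]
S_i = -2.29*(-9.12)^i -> [-2.29, 20.88, -190.47, 1737.08, -15842.18]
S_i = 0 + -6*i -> [0, -6, -12, -18, -24]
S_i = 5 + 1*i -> [5, 6, 7, 8, 9]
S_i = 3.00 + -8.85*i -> [3.0, -5.85, -14.7, -23.55, -32.4]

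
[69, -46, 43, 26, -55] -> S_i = Random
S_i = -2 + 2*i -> [-2, 0, 2, 4, 6]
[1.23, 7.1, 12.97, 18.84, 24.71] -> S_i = 1.23 + 5.87*i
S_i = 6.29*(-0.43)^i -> [6.29, -2.7, 1.16, -0.5, 0.22]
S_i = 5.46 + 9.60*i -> [5.46, 15.06, 24.66, 34.26, 43.86]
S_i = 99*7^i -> [99, 693, 4851, 33957, 237699]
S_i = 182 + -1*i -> [182, 181, 180, 179, 178]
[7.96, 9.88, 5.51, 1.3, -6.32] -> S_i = Random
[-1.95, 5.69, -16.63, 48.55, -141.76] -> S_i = -1.95*(-2.92)^i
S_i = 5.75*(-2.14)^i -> [5.75, -12.31, 26.33, -56.35, 120.59]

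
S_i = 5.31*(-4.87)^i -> [5.31, -25.86, 125.94, -613.31, 2986.83]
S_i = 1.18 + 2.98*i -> [1.18, 4.16, 7.14, 10.12, 13.1]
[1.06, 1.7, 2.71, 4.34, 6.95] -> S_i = 1.06*1.60^i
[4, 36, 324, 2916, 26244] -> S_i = 4*9^i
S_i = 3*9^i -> [3, 27, 243, 2187, 19683]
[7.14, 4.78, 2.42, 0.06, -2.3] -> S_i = 7.14 + -2.36*i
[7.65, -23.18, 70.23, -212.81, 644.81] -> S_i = 7.65*(-3.03)^i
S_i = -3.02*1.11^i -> [-3.02, -3.35, -3.72, -4.13, -4.58]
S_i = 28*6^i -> [28, 168, 1008, 6048, 36288]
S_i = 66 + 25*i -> [66, 91, 116, 141, 166]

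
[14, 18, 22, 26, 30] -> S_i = 14 + 4*i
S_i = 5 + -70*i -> [5, -65, -135, -205, -275]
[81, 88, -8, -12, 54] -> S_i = Random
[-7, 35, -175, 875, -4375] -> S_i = -7*-5^i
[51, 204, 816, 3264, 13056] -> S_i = 51*4^i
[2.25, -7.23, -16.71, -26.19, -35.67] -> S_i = 2.25 + -9.48*i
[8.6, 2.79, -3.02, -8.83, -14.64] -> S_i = 8.60 + -5.81*i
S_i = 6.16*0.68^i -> [6.16, 4.19, 2.85, 1.94, 1.32]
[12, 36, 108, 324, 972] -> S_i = 12*3^i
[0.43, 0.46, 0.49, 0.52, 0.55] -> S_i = 0.43 + 0.03*i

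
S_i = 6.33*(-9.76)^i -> [6.33, -61.78, 602.98, -5885.09, 57438.49]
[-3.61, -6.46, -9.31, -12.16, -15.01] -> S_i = -3.61 + -2.85*i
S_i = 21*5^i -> [21, 105, 525, 2625, 13125]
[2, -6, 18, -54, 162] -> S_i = 2*-3^i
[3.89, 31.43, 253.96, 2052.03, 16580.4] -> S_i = 3.89*8.08^i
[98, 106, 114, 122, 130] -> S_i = 98 + 8*i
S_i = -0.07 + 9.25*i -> [-0.07, 9.18, 18.43, 27.68, 36.93]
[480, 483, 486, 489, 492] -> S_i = 480 + 3*i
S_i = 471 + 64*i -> [471, 535, 599, 663, 727]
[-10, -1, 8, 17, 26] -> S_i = -10 + 9*i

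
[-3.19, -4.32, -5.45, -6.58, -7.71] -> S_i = -3.19 + -1.13*i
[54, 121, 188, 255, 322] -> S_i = 54 + 67*i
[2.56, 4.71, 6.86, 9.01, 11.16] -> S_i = 2.56 + 2.15*i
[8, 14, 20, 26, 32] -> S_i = 8 + 6*i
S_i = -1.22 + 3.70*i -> [-1.22, 2.48, 6.18, 9.88, 13.58]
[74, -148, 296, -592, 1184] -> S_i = 74*-2^i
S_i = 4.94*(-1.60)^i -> [4.94, -7.9, 12.65, -20.23, 32.37]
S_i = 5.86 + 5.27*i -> [5.86, 11.13, 16.4, 21.67, 26.94]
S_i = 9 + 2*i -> [9, 11, 13, 15, 17]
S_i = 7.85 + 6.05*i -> [7.85, 13.9, 19.95, 26.0, 32.05]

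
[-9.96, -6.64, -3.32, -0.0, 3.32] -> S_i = -9.96 + 3.32*i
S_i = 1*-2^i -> [1, -2, 4, -8, 16]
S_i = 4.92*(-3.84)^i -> [4.92, -18.89, 72.55, -278.59, 1069.77]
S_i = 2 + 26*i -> [2, 28, 54, 80, 106]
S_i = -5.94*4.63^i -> [-5.94, -27.5, -127.34, -589.56, -2729.67]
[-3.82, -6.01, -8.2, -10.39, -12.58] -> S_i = -3.82 + -2.19*i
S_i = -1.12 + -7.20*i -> [-1.12, -8.32, -15.52, -22.72, -29.92]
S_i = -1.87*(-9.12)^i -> [-1.87, 17.05, -155.54, 1418.49, -12936.62]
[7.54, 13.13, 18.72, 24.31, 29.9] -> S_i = 7.54 + 5.59*i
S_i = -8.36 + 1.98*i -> [-8.36, -6.38, -4.4, -2.42, -0.44]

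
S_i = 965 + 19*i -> [965, 984, 1003, 1022, 1041]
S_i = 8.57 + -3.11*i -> [8.57, 5.46, 2.35, -0.76, -3.87]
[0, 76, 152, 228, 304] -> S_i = 0 + 76*i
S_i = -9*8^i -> [-9, -72, -576, -4608, -36864]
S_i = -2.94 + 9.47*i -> [-2.94, 6.53, 16.0, 25.47, 34.94]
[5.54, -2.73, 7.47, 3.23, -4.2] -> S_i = Random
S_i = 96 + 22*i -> [96, 118, 140, 162, 184]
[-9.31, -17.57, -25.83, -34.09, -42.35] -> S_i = -9.31 + -8.26*i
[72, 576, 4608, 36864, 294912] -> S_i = 72*8^i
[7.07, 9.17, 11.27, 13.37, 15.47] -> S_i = 7.07 + 2.10*i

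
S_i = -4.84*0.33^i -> [-4.84, -1.6, -0.53, -0.17, -0.06]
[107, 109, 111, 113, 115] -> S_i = 107 + 2*i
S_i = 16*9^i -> [16, 144, 1296, 11664, 104976]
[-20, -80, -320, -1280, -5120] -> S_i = -20*4^i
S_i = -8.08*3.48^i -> [-8.08, -28.12, -97.85, -340.53, -1185.03]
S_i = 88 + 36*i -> [88, 124, 160, 196, 232]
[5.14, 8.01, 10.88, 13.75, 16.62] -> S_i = 5.14 + 2.87*i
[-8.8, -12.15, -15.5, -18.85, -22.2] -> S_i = -8.80 + -3.35*i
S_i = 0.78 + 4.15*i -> [0.78, 4.93, 9.08, 13.23, 17.38]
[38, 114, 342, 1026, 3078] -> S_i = 38*3^i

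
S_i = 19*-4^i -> [19, -76, 304, -1216, 4864]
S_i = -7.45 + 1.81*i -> [-7.45, -5.64, -3.83, -2.02, -0.21]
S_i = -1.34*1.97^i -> [-1.34, -2.64, -5.2, -10.24, -20.18]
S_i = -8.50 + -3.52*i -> [-8.5, -12.02, -15.54, -19.06, -22.58]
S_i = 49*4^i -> [49, 196, 784, 3136, 12544]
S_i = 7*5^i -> [7, 35, 175, 875, 4375]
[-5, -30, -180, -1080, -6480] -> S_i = -5*6^i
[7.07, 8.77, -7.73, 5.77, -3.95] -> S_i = Random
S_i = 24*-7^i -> [24, -168, 1176, -8232, 57624]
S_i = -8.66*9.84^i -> [-8.66, -85.21, -838.51, -8250.94, -81189.2]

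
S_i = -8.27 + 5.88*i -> [-8.27, -2.39, 3.49, 9.37, 15.25]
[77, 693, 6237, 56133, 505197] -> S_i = 77*9^i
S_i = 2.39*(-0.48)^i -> [2.39, -1.15, 0.55, -0.26, 0.13]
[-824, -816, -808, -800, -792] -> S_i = -824 + 8*i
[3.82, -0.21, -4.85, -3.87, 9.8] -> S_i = Random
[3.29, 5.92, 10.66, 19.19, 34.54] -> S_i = 3.29*1.80^i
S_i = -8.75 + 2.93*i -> [-8.75, -5.82, -2.89, 0.04, 2.97]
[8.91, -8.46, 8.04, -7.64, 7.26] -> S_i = 8.91*(-0.95)^i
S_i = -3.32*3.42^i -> [-3.32, -11.35, -38.83, -132.81, -454.2]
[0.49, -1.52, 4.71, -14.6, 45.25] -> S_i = 0.49*(-3.10)^i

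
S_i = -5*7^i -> [-5, -35, -245, -1715, -12005]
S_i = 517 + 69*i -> [517, 586, 655, 724, 793]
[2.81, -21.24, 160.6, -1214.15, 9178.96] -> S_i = 2.81*(-7.56)^i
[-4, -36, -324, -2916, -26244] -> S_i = -4*9^i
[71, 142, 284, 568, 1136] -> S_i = 71*2^i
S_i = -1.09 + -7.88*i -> [-1.09, -8.97, -16.85, -24.73, -32.61]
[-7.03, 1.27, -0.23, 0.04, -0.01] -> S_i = -7.03*(-0.18)^i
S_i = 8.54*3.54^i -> [8.54, 30.23, 107.02, 378.85, 1341.13]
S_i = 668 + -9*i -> [668, 659, 650, 641, 632]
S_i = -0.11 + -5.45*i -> [-0.11, -5.56, -11.01, -16.46, -21.91]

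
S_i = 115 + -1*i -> [115, 114, 113, 112, 111]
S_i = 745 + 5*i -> [745, 750, 755, 760, 765]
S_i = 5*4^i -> [5, 20, 80, 320, 1280]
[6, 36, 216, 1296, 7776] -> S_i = 6*6^i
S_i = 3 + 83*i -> [3, 86, 169, 252, 335]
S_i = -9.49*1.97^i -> [-9.49, -18.7, -36.83, -72.55, -142.93]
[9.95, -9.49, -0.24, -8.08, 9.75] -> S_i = Random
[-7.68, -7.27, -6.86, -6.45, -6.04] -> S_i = -7.68 + 0.41*i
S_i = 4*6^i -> [4, 24, 144, 864, 5184]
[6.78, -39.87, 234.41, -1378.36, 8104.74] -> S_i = 6.78*(-5.88)^i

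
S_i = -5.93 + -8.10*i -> [-5.93, -14.03, -22.13, -30.23, -38.33]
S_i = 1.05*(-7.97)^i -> [1.05, -8.37, 66.7, -531.57, 4236.65]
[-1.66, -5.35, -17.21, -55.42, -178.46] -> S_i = -1.66*3.22^i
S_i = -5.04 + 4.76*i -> [-5.04, -0.28, 4.48, 9.24, 14.0]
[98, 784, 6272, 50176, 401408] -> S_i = 98*8^i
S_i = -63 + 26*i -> [-63, -37, -11, 15, 41]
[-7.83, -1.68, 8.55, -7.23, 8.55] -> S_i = Random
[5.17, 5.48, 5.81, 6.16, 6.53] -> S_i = 5.17*1.06^i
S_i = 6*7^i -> [6, 42, 294, 2058, 14406]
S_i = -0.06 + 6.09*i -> [-0.06, 6.03, 12.12, 18.21, 24.3]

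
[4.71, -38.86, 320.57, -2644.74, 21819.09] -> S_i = 4.71*(-8.25)^i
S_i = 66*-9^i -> [66, -594, 5346, -48114, 433026]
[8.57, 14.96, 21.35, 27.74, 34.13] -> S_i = 8.57 + 6.39*i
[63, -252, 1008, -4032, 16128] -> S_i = 63*-4^i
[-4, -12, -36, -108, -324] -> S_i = -4*3^i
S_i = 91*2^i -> [91, 182, 364, 728, 1456]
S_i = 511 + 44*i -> [511, 555, 599, 643, 687]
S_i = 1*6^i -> [1, 6, 36, 216, 1296]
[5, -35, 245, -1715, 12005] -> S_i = 5*-7^i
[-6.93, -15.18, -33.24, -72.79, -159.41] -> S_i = -6.93*2.19^i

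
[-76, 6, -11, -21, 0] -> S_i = Random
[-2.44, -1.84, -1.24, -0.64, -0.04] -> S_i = -2.44 + 0.60*i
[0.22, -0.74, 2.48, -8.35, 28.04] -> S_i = 0.22*(-3.36)^i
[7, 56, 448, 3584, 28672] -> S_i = 7*8^i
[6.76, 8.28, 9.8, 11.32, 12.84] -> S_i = 6.76 + 1.52*i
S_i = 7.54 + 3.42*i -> [7.54, 10.96, 14.38, 17.8, 21.22]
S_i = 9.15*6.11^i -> [9.15, 55.91, 341.59, 2087.11, 12752.22]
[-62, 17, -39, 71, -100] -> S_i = Random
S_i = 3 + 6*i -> [3, 9, 15, 21, 27]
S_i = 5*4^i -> [5, 20, 80, 320, 1280]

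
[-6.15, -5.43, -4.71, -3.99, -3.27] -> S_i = -6.15 + 0.72*i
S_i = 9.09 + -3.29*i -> [9.09, 5.8, 2.51, -0.78, -4.07]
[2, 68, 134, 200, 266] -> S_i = 2 + 66*i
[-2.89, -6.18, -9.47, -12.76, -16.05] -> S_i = -2.89 + -3.29*i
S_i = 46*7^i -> [46, 322, 2254, 15778, 110446]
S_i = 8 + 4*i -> [8, 12, 16, 20, 24]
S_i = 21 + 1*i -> [21, 22, 23, 24, 25]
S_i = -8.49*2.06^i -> [-8.49, -17.49, -36.03, -74.22, -152.89]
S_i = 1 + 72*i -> [1, 73, 145, 217, 289]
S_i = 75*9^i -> [75, 675, 6075, 54675, 492075]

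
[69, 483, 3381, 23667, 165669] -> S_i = 69*7^i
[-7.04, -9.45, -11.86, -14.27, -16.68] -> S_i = -7.04 + -2.41*i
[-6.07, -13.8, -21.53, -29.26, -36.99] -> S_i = -6.07 + -7.73*i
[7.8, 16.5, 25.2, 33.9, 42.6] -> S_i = 7.80 + 8.70*i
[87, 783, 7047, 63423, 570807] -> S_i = 87*9^i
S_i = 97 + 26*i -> [97, 123, 149, 175, 201]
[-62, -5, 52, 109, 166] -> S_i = -62 + 57*i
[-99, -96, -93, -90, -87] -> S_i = -99 + 3*i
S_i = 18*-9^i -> [18, -162, 1458, -13122, 118098]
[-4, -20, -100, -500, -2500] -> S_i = -4*5^i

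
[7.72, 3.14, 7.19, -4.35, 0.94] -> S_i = Random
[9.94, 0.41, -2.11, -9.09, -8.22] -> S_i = Random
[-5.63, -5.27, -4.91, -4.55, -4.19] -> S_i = -5.63 + 0.36*i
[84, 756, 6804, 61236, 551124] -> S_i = 84*9^i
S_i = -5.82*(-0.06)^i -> [-5.82, 0.35, -0.02, 0.0, -0.0]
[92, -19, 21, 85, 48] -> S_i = Random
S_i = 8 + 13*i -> [8, 21, 34, 47, 60]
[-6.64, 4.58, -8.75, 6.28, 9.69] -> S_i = Random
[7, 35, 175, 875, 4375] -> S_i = 7*5^i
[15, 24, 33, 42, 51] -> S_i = 15 + 9*i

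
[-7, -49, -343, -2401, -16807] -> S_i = -7*7^i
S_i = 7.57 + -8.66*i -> [7.57, -1.09, -9.75, -18.41, -27.07]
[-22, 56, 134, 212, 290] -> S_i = -22 + 78*i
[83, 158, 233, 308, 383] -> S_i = 83 + 75*i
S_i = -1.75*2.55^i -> [-1.75, -4.46, -11.38, -29.02, -73.99]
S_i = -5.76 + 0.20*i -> [-5.76, -5.56, -5.36, -5.16, -4.96]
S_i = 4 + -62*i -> [4, -58, -120, -182, -244]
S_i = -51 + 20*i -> [-51, -31, -11, 9, 29]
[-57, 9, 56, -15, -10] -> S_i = Random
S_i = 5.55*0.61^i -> [5.55, 3.39, 2.07, 1.26, 0.77]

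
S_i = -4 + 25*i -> [-4, 21, 46, 71, 96]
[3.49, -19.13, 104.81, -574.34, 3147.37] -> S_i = 3.49*(-5.48)^i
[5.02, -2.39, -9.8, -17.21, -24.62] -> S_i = 5.02 + -7.41*i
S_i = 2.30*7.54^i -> [2.3, 17.34, 130.76, 985.92, 7433.84]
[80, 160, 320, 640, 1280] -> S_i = 80*2^i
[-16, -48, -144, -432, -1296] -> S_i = -16*3^i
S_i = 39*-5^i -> [39, -195, 975, -4875, 24375]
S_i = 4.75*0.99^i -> [4.75, 4.7, 4.66, 4.61, 4.56]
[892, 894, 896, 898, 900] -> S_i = 892 + 2*i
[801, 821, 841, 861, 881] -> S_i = 801 + 20*i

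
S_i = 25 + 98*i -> [25, 123, 221, 319, 417]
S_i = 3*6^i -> [3, 18, 108, 648, 3888]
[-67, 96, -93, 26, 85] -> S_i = Random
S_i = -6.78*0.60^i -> [-6.78, -4.07, -2.44, -1.46, -0.88]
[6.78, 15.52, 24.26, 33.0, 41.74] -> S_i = 6.78 + 8.74*i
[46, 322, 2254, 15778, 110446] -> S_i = 46*7^i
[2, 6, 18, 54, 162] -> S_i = 2*3^i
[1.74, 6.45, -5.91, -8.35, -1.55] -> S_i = Random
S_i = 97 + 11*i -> [97, 108, 119, 130, 141]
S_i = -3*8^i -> [-3, -24, -192, -1536, -12288]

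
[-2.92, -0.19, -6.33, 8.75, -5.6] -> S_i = Random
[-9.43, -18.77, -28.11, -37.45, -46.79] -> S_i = -9.43 + -9.34*i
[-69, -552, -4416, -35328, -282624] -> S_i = -69*8^i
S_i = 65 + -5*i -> [65, 60, 55, 50, 45]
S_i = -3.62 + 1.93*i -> [-3.62, -1.69, 0.24, 2.17, 4.1]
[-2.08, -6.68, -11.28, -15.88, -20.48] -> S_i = -2.08 + -4.60*i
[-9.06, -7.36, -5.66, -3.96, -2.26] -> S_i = -9.06 + 1.70*i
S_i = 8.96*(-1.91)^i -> [8.96, -17.11, 32.69, -62.43, 119.25]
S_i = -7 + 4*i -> [-7, -3, 1, 5, 9]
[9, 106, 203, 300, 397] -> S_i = 9 + 97*i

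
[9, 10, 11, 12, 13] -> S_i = 9 + 1*i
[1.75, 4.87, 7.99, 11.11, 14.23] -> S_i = 1.75 + 3.12*i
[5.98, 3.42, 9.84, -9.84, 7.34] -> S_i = Random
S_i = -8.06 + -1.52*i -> [-8.06, -9.58, -11.1, -12.62, -14.14]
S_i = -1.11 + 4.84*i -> [-1.11, 3.73, 8.57, 13.41, 18.25]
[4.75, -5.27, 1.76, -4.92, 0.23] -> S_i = Random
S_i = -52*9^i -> [-52, -468, -4212, -37908, -341172]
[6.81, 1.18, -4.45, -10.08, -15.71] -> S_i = 6.81 + -5.63*i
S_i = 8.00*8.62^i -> [8.0, 68.96, 594.44, 5124.03, 44169.15]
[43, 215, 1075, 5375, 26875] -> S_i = 43*5^i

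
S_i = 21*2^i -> [21, 42, 84, 168, 336]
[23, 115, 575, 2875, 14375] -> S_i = 23*5^i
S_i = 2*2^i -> [2, 4, 8, 16, 32]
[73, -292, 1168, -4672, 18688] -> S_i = 73*-4^i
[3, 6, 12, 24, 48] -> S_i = 3*2^i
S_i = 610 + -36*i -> [610, 574, 538, 502, 466]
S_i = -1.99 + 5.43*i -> [-1.99, 3.44, 8.87, 14.3, 19.73]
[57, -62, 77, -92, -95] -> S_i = Random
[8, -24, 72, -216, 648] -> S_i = 8*-3^i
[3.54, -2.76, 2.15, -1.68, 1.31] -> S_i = 3.54*(-0.78)^i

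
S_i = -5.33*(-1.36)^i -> [-5.33, 7.25, -9.86, 13.41, -18.23]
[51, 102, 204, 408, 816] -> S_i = 51*2^i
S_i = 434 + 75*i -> [434, 509, 584, 659, 734]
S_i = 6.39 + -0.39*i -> [6.39, 6.0, 5.61, 5.22, 4.83]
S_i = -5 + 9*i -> [-5, 4, 13, 22, 31]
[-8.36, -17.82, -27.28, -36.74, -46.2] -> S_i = -8.36 + -9.46*i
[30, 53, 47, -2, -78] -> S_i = Random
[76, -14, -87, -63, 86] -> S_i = Random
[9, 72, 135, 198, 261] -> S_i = 9 + 63*i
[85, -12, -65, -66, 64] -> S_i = Random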